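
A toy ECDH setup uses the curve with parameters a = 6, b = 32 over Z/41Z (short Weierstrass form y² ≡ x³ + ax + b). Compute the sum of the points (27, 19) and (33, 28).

(14, 21)

(27, 19) + (33, 28). λ = (28 - 19)/(33 - 27) ≡ 9/6 mod 41. 6⁻¹ ≡ 7 (mod 41) since 6·7 = 42 ≡ 1, so λ ≡ 22.
  x = λ² - 27 - 33 = 484 - 60 ≡ 14; y = λ·(27 - 14) - 19 ≡ 21. → (14, 21)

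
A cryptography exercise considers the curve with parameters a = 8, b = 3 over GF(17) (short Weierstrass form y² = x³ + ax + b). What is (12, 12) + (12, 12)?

tangent at (12, 12): λ = (3·12² + 8)/(2·12) ≡ 15/7. 7⁻¹ ≡ 5 (mod 17), so λ ≡ 15·5 ≡ 7.
  x = λ² - 12 - 12 = 49 - 24 ≡ 8; y = λ·(12 - 8) - 12 ≡ 16. → (8, 16)

(8, 16)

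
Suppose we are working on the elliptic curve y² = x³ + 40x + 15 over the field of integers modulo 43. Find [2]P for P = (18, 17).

tangent at (18, 17): λ = (3·18² + 40)/(2·17) ≡ 23/34. 34⁻¹ ≡ 19 (mod 43) since 34·19 = 646 ≡ 1, so λ ≡ 23·19 ≡ 7.
  x = λ² - 18 - 18 = 49 - 36 ≡ 13; y = λ·(18 - 13) - 17 ≡ 18. → (13, 18)

(13, 18)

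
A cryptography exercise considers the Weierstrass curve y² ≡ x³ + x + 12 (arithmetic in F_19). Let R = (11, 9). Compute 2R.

tangent at (11, 9): λ = (3·11² + 1)/(2·9) ≡ 3/18. 18⁻¹ ≡ 18 (mod 19) since 18·18 = 324 ≡ 1, so λ ≡ 3·18 ≡ 16.
  x = λ² - 11 - 11 = 256 - 22 ≡ 6; y = λ·(11 - 6) - 9 ≡ 14. → (6, 14)

(6, 14)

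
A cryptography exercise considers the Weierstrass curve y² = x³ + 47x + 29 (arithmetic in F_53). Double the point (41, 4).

(34, 11)

tangent at (41, 4): λ = (3·41² + 47)/(2·4) ≡ 2/8. 8⁻¹ ≡ 20 (mod 53), so λ ≡ 2·20 ≡ 40.
  x = λ² - 41 - 41 = 1600 - 82 ≡ 34; y = λ·(41 - 34) - 4 ≡ 11. → (34, 11)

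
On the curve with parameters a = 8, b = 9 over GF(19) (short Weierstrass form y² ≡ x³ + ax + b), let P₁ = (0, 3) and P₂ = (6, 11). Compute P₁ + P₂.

(0, 16)

(0, 3) + (6, 11). λ = (11 - 3)/(6 - 0) ≡ 8/6 mod 19. 6⁻¹ ≡ 16 (mod 19), so λ ≡ 14.
  x = λ² - 0 - 6 = 196 - 6 ≡ 0; y = λ·(0 - 0) - 3 ≡ 16. → (0, 16)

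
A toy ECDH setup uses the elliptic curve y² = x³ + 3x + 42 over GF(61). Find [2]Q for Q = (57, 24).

(27, 46)

tangent at (57, 24): λ = (3·57² + 3)/(2·24) ≡ 51/48. 48⁻¹ ≡ 14 (mod 61) since 48·14 = 672 ≡ 1, so λ ≡ 51·14 ≡ 43.
  x = λ² - 57 - 57 = 1849 - 114 ≡ 27; y = λ·(57 - 27) - 24 ≡ 46. → (27, 46)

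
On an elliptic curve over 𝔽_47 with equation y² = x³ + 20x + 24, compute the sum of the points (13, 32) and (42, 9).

(13, 32) + (42, 9). λ = (9 - 32)/(42 - 13) ≡ 24/29 mod 47. 29⁻¹ ≡ 13 (mod 47), so λ ≡ 30.
  x = λ² - 13 - 42 = 900 - 55 ≡ 46; y = λ·(13 - 46) - 32 ≡ 12. → (46, 12)

(46, 12)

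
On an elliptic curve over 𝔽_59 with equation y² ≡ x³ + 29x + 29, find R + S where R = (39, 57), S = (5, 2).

(39, 57) + (5, 2). λ = (2 - 57)/(5 - 39) ≡ 4/25 mod 59. 25⁻¹ ≡ 26 (mod 59) since 25·26 = 650 ≡ 1, so λ ≡ 45.
  x = λ² - 39 - 5 = 2025 - 44 ≡ 34; y = λ·(39 - 34) - 57 ≡ 50. → (34, 50)

(34, 50)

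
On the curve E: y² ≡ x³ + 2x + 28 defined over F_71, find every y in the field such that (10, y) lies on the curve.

14, 57

x³ + 2x + 28 = 1048 ≡ 54 (mod 71).
Square roots of 54 mod 71: 14 and 57 (since 14² = 196 ≡ 54).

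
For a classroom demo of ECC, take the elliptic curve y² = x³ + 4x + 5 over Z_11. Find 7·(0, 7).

(0, 4)

Write P = (0, 7).
Double-and-add on 7 = (111)₂. Start with P = (0, 7) for the leading 1-bit.
double: tangent at (0, 7): λ = (3·0² + 4)/(2·7) ≡ 4/3. 3⁻¹ ≡ 4 (mod 11), so λ ≡ 4·4 ≡ 5.
  x = λ² - 0 - 0 = 25 - 0 ≡ 3; y = λ·(0 - 3) - 7 ≡ 0. → (3, 0)
add P: (3, 0) + (0, 7). λ = (7 - 0)/(0 - 3) ≡ 7/8 mod 11. 8⁻¹ ≡ 7 (mod 11), so λ ≡ 5.
  x = λ² - 3 - 0 = 25 - 3 ≡ 0; y = λ·(3 - 0) - 0 ≡ 4. → (0, 4)
double: tangent at (0, 4): λ = (3·0² + 4)/(2·4) ≡ 4/8. 8⁻¹ ≡ 7 (mod 11), so λ ≡ 4·7 ≡ 6.
  x = λ² - 0 - 0 = 36 - 0 ≡ 3; y = λ·(0 - 3) - 4 ≡ 0. → (3, 0)
add P: (3, 0) + (0, 7). λ = (7 - 0)/(0 - 3) ≡ 7/8 mod 11. 8⁻¹ ≡ 7 (mod 11), so λ ≡ 5.
  x = λ² - 3 - 0 = 25 - 3 ≡ 0; y = λ·(3 - 0) - 0 ≡ 4. → (0, 4)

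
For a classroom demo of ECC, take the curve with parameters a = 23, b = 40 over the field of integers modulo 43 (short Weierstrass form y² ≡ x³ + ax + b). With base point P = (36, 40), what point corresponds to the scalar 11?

(14, 28)

Double-and-add on 11 = (1011)₂. Start with P = (36, 40) for the leading 1-bit.
double: tangent at (36, 40): λ = (3·36² + 23)/(2·40) ≡ 41/37. 37⁻¹ ≡ 7 (mod 43) since 37·7 = 259 ≡ 1, so λ ≡ 41·7 ≡ 29.
  x = λ² - 36 - 36 = 841 - 72 ≡ 38; y = λ·(36 - 38) - 40 ≡ 31. → (38, 31)
double: tangent at (38, 31): λ = (3·38² + 23)/(2·31) ≡ 12/19. 19⁻¹ ≡ 34 (mod 43), so λ ≡ 12·34 ≡ 21.
  x = λ² - 38 - 38 = 441 - 76 ≡ 21; y = λ·(38 - 21) - 31 ≡ 25. → (21, 25)
add P: (21, 25) + (36, 40). λ = (40 - 25)/(36 - 21) ≡ 15/15 mod 43. 15⁻¹ ≡ 23 (mod 43) since 15·23 = 345 ≡ 1, so λ ≡ 1.
  x = λ² - 21 - 36 = 1 - 57 ≡ 30; y = λ·(21 - 30) - 25 ≡ 9. → (30, 9)
double: tangent at (30, 9): λ = (3·30² + 23)/(2·9) ≡ 14/18. 18⁻¹ ≡ 12 (mod 43), so λ ≡ 14·12 ≡ 39.
  x = λ² - 30 - 30 = 1521 - 60 ≡ 42; y = λ·(30 - 42) - 9 ≡ 39. → (42, 39)
add P: (42, 39) + (36, 40). λ = (40 - 39)/(36 - 42) ≡ 1/37 mod 43. 37⁻¹ ≡ 7 (mod 43) since 37·7 = 259 ≡ 1, so λ ≡ 7.
  x = λ² - 42 - 36 = 49 - 78 ≡ 14; y = λ·(42 - 14) - 39 ≡ 28. → (14, 28)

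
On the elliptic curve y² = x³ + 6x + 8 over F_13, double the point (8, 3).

(7, 4)

tangent at (8, 3): λ = (3·8² + 6)/(2·3) ≡ 3/6. 6⁻¹ ≡ 11 (mod 13), so λ ≡ 3·11 ≡ 7.
  x = λ² - 8 - 8 = 49 - 16 ≡ 7; y = λ·(8 - 7) - 3 ≡ 4. → (7, 4)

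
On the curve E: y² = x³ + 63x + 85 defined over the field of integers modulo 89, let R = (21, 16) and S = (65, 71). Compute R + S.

(88, 56)

(21, 16) + (65, 71). λ = (71 - 16)/(65 - 21) ≡ 55/44 mod 89. 44⁻¹ ≡ 87 (mod 89), so λ ≡ 68.
  x = λ² - 21 - 65 = 4624 - 86 ≡ 88; y = λ·(21 - 88) - 16 ≡ 56. → (88, 56)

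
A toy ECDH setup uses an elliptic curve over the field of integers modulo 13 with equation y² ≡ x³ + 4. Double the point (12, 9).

tangent at (12, 9): λ = (3·12² + 0)/(2·9) ≡ 3/5. 5⁻¹ ≡ 8 (mod 13), so λ ≡ 3·8 ≡ 11.
  x = λ² - 12 - 12 = 121 - 24 ≡ 6; y = λ·(12 - 6) - 9 ≡ 5. → (6, 5)

(6, 5)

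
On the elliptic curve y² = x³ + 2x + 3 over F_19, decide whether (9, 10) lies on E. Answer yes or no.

no

y² = 10² ≡ 5; x³ + 2x + 3 = 750 ≡ 9 (mod 19). 5 ≠ 9.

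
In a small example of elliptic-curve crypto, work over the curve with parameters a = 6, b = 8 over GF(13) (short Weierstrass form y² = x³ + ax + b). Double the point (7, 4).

(3, 1)

tangent at (7, 4): λ = (3·7² + 6)/(2·4) ≡ 10/8. 8⁻¹ ≡ 5 (mod 13), so λ ≡ 10·5 ≡ 11.
  x = λ² - 7 - 7 = 121 - 14 ≡ 3; y = λ·(7 - 3) - 4 ≡ 1. → (3, 1)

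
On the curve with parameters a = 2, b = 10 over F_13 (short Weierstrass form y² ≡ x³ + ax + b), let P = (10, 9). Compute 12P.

O

Repeated addition: build up to 12P.
2P: tangent at (10, 9): λ = (3·10² + 2)/(2·9) ≡ 3/5. 5⁻¹ ≡ 8 (mod 13), so λ ≡ 3·8 ≡ 11.
  x = λ² - 10 - 10 = 121 - 20 ≡ 10; y = λ·(10 - 10) - 9 ≡ 4. → (10, 4)
3P: (10, 4) + (10, 9): same x and y₁ ≡ -y₂, so the sum is O.
4P: O + (10, 9) = (10, 9) (identity).
5P: tangent at (10, 9): λ = (3·10² + 2)/(2·9) ≡ 3/5. 5⁻¹ ≡ 8 (mod 13) since 5·8 = 40 ≡ 1, so λ ≡ 3·8 ≡ 11.
  x = λ² - 10 - 10 = 121 - 20 ≡ 10; y = λ·(10 - 10) - 9 ≡ 4. → (10, 4)
6P: (10, 4) + (10, 9): same x and y₁ ≡ -y₂, so the sum is O.
7P: O + (10, 9) = (10, 9) (identity).
8P: tangent at (10, 9): λ = (3·10² + 2)/(2·9) ≡ 3/5. 5⁻¹ ≡ 8 (mod 13), so λ ≡ 3·8 ≡ 11.
  x = λ² - 10 - 10 = 121 - 20 ≡ 10; y = λ·(10 - 10) - 9 ≡ 4. → (10, 4)
9P: (10, 4) + (10, 9): same x and y₁ ≡ -y₂, so the sum is O.
10P: O + (10, 9) = (10, 9) (identity).
11P: tangent at (10, 9): λ = (3·10² + 2)/(2·9) ≡ 3/5. 5⁻¹ ≡ 8 (mod 13), so λ ≡ 3·8 ≡ 11.
  x = λ² - 10 - 10 = 121 - 20 ≡ 10; y = λ·(10 - 10) - 9 ≡ 4. → (10, 4)
12P: (10, 4) + (10, 9): same x and y₁ ≡ -y₂, so the sum is O.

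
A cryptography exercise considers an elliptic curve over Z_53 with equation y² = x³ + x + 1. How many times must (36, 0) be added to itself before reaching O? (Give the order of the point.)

2P: (36, 0) + (36, 0): same x and y₁ ≡ -y₂, so the sum is O.
2P = O, so the order is 2.

2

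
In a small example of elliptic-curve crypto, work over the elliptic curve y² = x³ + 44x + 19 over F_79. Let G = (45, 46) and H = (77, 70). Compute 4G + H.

First 4G:
Double-and-add on 4 = (100)₂. Start with G = (45, 46) for the leading 1-bit.
double: tangent at (45, 46): λ = (3·45² + 44)/(2·46) ≡ 36/13. 13⁻¹ ≡ 73 (mod 79) since 13·73 = 949 ≡ 1, so λ ≡ 36·73 ≡ 21.
  x = λ² - 45 - 45 = 441 - 90 ≡ 35; y = λ·(45 - 35) - 46 ≡ 6. → (35, 6)
double: tangent at (35, 6): λ = (3·35² + 44)/(2·6) ≡ 6/12. 12⁻¹ ≡ 33 (mod 79), so λ ≡ 6·33 ≡ 40.
  x = λ² - 35 - 35 = 1600 - 70 ≡ 29; y = λ·(35 - 29) - 6 ≡ 76. → (29, 76)
4G = (29, 76).
Finally 4G + H:
(29, 76) + (77, 70). λ = (70 - 76)/(77 - 29) ≡ 73/48 mod 79. 48⁻¹ ≡ 28 (mod 79), so λ ≡ 69.
  x = λ² - 29 - 77 = 4761 - 106 ≡ 73; y = λ·(29 - 73) - 76 ≡ 48. → (73, 48)

(73, 48)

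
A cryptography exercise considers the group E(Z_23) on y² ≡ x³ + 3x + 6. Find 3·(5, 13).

(8, 6)

Write P = (5, 13).
Repeated addition: build up to 3P.
2P: tangent at (5, 13): λ = (3·5² + 3)/(2·13) ≡ 9/3. 3⁻¹ ≡ 8 (mod 23) since 3·8 = 24 ≡ 1, so λ ≡ 9·8 ≡ 3.
  x = λ² - 5 - 5 = 9 - 10 ≡ 22; y = λ·(5 - 22) - 13 ≡ 5. → (22, 5)
3P: (22, 5) + (5, 13). λ = (13 - 5)/(5 - 22) ≡ 8/6 mod 23. 6⁻¹ ≡ 4 (mod 23) since 6·4 = 24 ≡ 1, so λ ≡ 9.
  x = λ² - 22 - 5 = 81 - 27 ≡ 8; y = λ·(22 - 8) - 5 ≡ 6. → (8, 6)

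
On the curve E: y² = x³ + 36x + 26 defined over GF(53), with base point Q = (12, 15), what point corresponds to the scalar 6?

(27, 45)

Double-and-add on 6 = (110)₂. Start with Q = (12, 15) for the leading 1-bit.
double: tangent at (12, 15): λ = (3·12² + 36)/(2·15) ≡ 44/30. 30⁻¹ ≡ 23 (mod 53) since 30·23 = 690 ≡ 1, so λ ≡ 44·23 ≡ 5.
  x = λ² - 12 - 12 = 25 - 24 ≡ 1; y = λ·(12 - 1) - 15 ≡ 40. → (1, 40)
add Q: (1, 40) + (12, 15). λ = (15 - 40)/(12 - 1) ≡ 28/11 mod 53. 11⁻¹ ≡ 29 (mod 53), so λ ≡ 17.
  x = λ² - 1 - 12 = 289 - 13 ≡ 11; y = λ·(1 - 11) - 40 ≡ 2. → (11, 2)
double: tangent at (11, 2): λ = (3·11² + 36)/(2·2) ≡ 28/4. 4⁻¹ ≡ 40 (mod 53), so λ ≡ 28·40 ≡ 7.
  x = λ² - 11 - 11 = 49 - 22 ≡ 27; y = λ·(11 - 27) - 2 ≡ 45. → (27, 45)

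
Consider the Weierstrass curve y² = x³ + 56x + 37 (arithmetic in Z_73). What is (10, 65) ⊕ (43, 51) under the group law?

(10, 65) + (43, 51). λ = (51 - 65)/(43 - 10) ≡ 59/33 mod 73. 33⁻¹ ≡ 31 (mod 73) since 33·31 = 1023 ≡ 1, so λ ≡ 4.
  x = λ² - 10 - 43 = 16 - 53 ≡ 36; y = λ·(10 - 36) - 65 ≡ 50. → (36, 50)

(36, 50)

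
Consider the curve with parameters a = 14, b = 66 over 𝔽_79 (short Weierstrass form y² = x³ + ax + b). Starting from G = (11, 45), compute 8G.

(39, 72)

Double-and-add on 8 = (1000)₂. Start with G = (11, 45) for the leading 1-bit.
double: tangent at (11, 45): λ = (3·11² + 14)/(2·45) ≡ 61/11. 11⁻¹ ≡ 36 (mod 79) since 11·36 = 396 ≡ 1, so λ ≡ 61·36 ≡ 63.
  x = λ² - 11 - 11 = 3969 - 22 ≡ 76; y = λ·(11 - 76) - 45 ≡ 47. → (76, 47)
double: tangent at (76, 47): λ = (3·76² + 14)/(2·47) ≡ 41/15. 15⁻¹ ≡ 58 (mod 79) since 15·58 = 870 ≡ 1, so λ ≡ 41·58 ≡ 8.
  x = λ² - 76 - 76 = 64 - 152 ≡ 70; y = λ·(76 - 70) - 47 ≡ 1. → (70, 1)
double: tangent at (70, 1): λ = (3·70² + 14)/(2·1) ≡ 20/2. 2⁻¹ ≡ 40 (mod 79) since 2·40 = 80 ≡ 1, so λ ≡ 20·40 ≡ 10.
  x = λ² - 70 - 70 = 100 - 140 ≡ 39; y = λ·(70 - 39) - 1 ≡ 72. → (39, 72)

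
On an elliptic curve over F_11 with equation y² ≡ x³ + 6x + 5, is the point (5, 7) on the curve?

no

y² = 7² ≡ 5; x³ + 6x + 5 = 160 ≡ 6 (mod 11). 5 ≠ 6.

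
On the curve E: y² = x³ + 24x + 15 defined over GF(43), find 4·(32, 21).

Write Q = (32, 21).
Double-and-add on 4 = (100)₂. Start with Q = (32, 21) for the leading 1-bit.
double: tangent at (32, 21): λ = (3·32² + 24)/(2·21) ≡ 0/42. 42⁻¹ ≡ 42 (mod 43), so λ ≡ 0·42 ≡ 0.
  x = λ² - 32 - 32 = 0 - 64 ≡ 22; y = λ·(32 - 22) - 21 ≡ 22. → (22, 22)
double: tangent at (22, 22): λ = (3·22² + 24)/(2·22) ≡ 14/1. 1⁻¹ ≡ 1 (mod 43), so λ ≡ 14·1 ≡ 14.
  x = λ² - 22 - 22 = 196 - 44 ≡ 23; y = λ·(22 - 23) - 22 ≡ 7. → (23, 7)

(23, 7)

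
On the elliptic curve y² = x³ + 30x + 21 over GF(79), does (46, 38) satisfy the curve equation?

no

y² = 38² ≡ 22; x³ + 30x + 21 = 98737 ≡ 66 (mod 79). 22 ≠ 66.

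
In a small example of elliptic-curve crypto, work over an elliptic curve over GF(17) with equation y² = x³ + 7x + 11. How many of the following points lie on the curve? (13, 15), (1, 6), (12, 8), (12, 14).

(13, 15): 15² ≡ 4, rhs ≡ 4 → on.
(1, 6): 6² ≡ 2, rhs ≡ 2 → on.
(12, 8): 8² ≡ 13, rhs ≡ 4 → off.
(12, 14): 14² ≡ 9, rhs ≡ 4 → off.

2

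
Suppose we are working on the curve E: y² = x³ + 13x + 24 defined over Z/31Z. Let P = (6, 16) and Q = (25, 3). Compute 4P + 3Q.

(30, 14)

First 4P:
Repeated addition: build up to 4P.
2P: tangent at (6, 16): λ = (3·6² + 13)/(2·16) ≡ 28/1. 1⁻¹ ≡ 1 (mod 31) since 1·1 = 1 ≡ 1, so λ ≡ 28·1 ≡ 28.
  x = λ² - 6 - 6 = 784 - 12 ≡ 28; y = λ·(6 - 28) - 16 ≡ 19. → (28, 19)
3P: (28, 19) + (6, 16). λ = (16 - 19)/(6 - 28) ≡ 28/9 mod 31. 9⁻¹ ≡ 7 (mod 31) since 9·7 = 63 ≡ 1, so λ ≡ 10.
  x = λ² - 28 - 6 = 100 - 34 ≡ 4; y = λ·(28 - 4) - 19 ≡ 4. → (4, 4)
4P: (4, 4) + (6, 16). λ = (16 - 4)/(6 - 4) ≡ 12/2 mod 31. 2⁻¹ ≡ 16 (mod 31), so λ ≡ 6.
  x = λ² - 4 - 6 = 36 - 10 ≡ 26; y = λ·(4 - 26) - 4 ≡ 19. → (26, 19)
4P = (26, 19).
Next 3Q:
Repeated addition: build up to 3Q.
2Q: tangent at (25, 3): λ = (3·25² + 13)/(2·3) ≡ 28/6. 6⁻¹ ≡ 26 (mod 31), so λ ≡ 28·26 ≡ 15.
  x = λ² - 25 - 25 = 225 - 50 ≡ 20; y = λ·(25 - 20) - 3 ≡ 10. → (20, 10)
3Q: (20, 10) + (25, 3). λ = (3 - 10)/(25 - 20) ≡ 24/5 mod 31. 5⁻¹ ≡ 25 (mod 31) since 5·25 = 125 ≡ 1, so λ ≡ 11.
  x = λ² - 20 - 25 = 121 - 45 ≡ 14; y = λ·(20 - 14) - 10 ≡ 25. → (14, 25)
3Q = (14, 25).
Finally 4P + 3Q:
(26, 19) + (14, 25). λ = (25 - 19)/(14 - 26) ≡ 6/19 mod 31. 19⁻¹ ≡ 18 (mod 31), so λ ≡ 15.
  x = λ² - 26 - 14 = 225 - 40 ≡ 30; y = λ·(26 - 30) - 19 ≡ 14. → (30, 14)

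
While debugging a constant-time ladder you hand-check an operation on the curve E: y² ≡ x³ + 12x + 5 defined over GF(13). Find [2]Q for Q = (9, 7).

tangent at (9, 7): λ = (3·9² + 12)/(2·7) ≡ 8/1. 1⁻¹ ≡ 1 (mod 13) since 1·1 = 1 ≡ 1, so λ ≡ 8·1 ≡ 8.
  x = λ² - 9 - 9 = 64 - 18 ≡ 7; y = λ·(9 - 7) - 7 ≡ 9. → (7, 9)

(7, 9)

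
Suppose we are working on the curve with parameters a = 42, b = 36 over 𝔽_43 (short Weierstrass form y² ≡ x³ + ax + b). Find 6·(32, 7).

(9, 5)

Write Q = (32, 7).
Repeated addition: build up to 6Q.
2Q: tangent at (32, 7): λ = (3·32² + 42)/(2·7) ≡ 18/14. 14⁻¹ ≡ 40 (mod 43), so λ ≡ 18·40 ≡ 32.
  x = λ² - 32 - 32 = 1024 - 64 ≡ 14; y = λ·(32 - 14) - 7 ≡ 10. → (14, 10)
3Q: (14, 10) + (32, 7). λ = (7 - 10)/(32 - 14) ≡ 40/18 mod 43. 18⁻¹ ≡ 12 (mod 43) since 18·12 = 216 ≡ 1, so λ ≡ 7.
  x = λ² - 14 - 32 = 49 - 46 ≡ 3; y = λ·(14 - 3) - 10 ≡ 24. → (3, 24)
4Q: (3, 24) + (32, 7). λ = (7 - 24)/(32 - 3) ≡ 26/29 mod 43. 29⁻¹ ≡ 3 (mod 43), so λ ≡ 35.
  x = λ² - 3 - 32 = 1225 - 35 ≡ 29; y = λ·(3 - 29) - 24 ≡ 12. → (29, 12)
5Q: (29, 12) + (32, 7). λ = (7 - 12)/(32 - 29) ≡ 38/3 mod 43. 3⁻¹ ≡ 29 (mod 43), so λ ≡ 27.
  x = λ² - 29 - 32 = 729 - 61 ≡ 23; y = λ·(29 - 23) - 12 ≡ 21. → (23, 21)
6Q: (23, 21) + (32, 7). λ = (7 - 21)/(32 - 23) ≡ 29/9 mod 43. 9⁻¹ ≡ 24 (mod 43), so λ ≡ 8.
  x = λ² - 23 - 32 = 64 - 55 ≡ 9; y = λ·(23 - 9) - 21 ≡ 5. → (9, 5)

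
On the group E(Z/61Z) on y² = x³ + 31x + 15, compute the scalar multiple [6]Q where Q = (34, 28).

Repeated addition: build up to 6Q.
2Q: tangent at (34, 28): λ = (3·34² + 31)/(2·28) ≡ 22/56. 56⁻¹ ≡ 12 (mod 61), so λ ≡ 22·12 ≡ 20.
  x = λ² - 34 - 34 = 400 - 68 ≡ 27; y = λ·(34 - 27) - 28 ≡ 51. → (27, 51)
3Q: (27, 51) + (34, 28). λ = (28 - 51)/(34 - 27) ≡ 38/7 mod 61. 7⁻¹ ≡ 35 (mod 61), so λ ≡ 49.
  x = λ² - 27 - 34 = 2401 - 61 ≡ 22; y = λ·(27 - 22) - 51 ≡ 11. → (22, 11)
4Q: (22, 11) + (34, 28). λ = (28 - 11)/(34 - 22) ≡ 17/12 mod 61. 12⁻¹ ≡ 56 (mod 61) since 12·56 = 672 ≡ 1, so λ ≡ 37.
  x = λ² - 22 - 34 = 1369 - 56 ≡ 32; y = λ·(22 - 32) - 11 ≡ 46. → (32, 46)
5Q: (32, 46) + (34, 28). λ = (28 - 46)/(34 - 32) ≡ 43/2 mod 61. 2⁻¹ ≡ 31 (mod 61), so λ ≡ 52.
  x = λ² - 32 - 34 = 2704 - 66 ≡ 15; y = λ·(32 - 15) - 46 ≡ 45. → (15, 45)
6Q: (15, 45) + (34, 28). λ = (28 - 45)/(34 - 15) ≡ 44/19 mod 61. 19⁻¹ ≡ 45 (mod 61), so λ ≡ 28.
  x = λ² - 15 - 34 = 784 - 49 ≡ 3; y = λ·(15 - 3) - 45 ≡ 47. → (3, 47)

(3, 47)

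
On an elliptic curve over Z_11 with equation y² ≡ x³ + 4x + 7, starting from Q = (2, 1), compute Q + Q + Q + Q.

(6, 7)

Repeated addition: build up to 4Q.
2Q: tangent at (2, 1): λ = (3·2² + 4)/(2·1) ≡ 5/2. 2⁻¹ ≡ 6 (mod 11), so λ ≡ 5·6 ≡ 8.
  x = λ² - 2 - 2 = 64 - 4 ≡ 5; y = λ·(2 - 5) - 1 ≡ 8. → (5, 8)
3Q: (5, 8) + (2, 1). λ = (1 - 8)/(2 - 5) ≡ 4/8 mod 11. 8⁻¹ ≡ 7 (mod 11) since 8·7 = 56 ≡ 1, so λ ≡ 6.
  x = λ² - 5 - 2 = 36 - 7 ≡ 7; y = λ·(5 - 7) - 8 ≡ 2. → (7, 2)
4Q: (7, 2) + (2, 1). λ = (1 - 2)/(2 - 7) ≡ 10/6 mod 11. 6⁻¹ ≡ 2 (mod 11), so λ ≡ 9.
  x = λ² - 7 - 2 = 81 - 9 ≡ 6; y = λ·(7 - 6) - 2 ≡ 7. → (6, 7)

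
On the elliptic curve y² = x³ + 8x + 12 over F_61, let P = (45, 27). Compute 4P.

Double-and-add on 4 = (100)₂. Start with P = (45, 27) for the leading 1-bit.
double: tangent at (45, 27): λ = (3·45² + 8)/(2·27) ≡ 44/54. 54⁻¹ ≡ 26 (mod 61) since 54·26 = 1404 ≡ 1, so λ ≡ 44·26 ≡ 46.
  x = λ² - 45 - 45 = 2116 - 90 ≡ 13; y = λ·(45 - 13) - 27 ≡ 42. → (13, 42)
double: tangent at (13, 42): λ = (3·13² + 8)/(2·42) ≡ 27/23. 23⁻¹ ≡ 8 (mod 61) since 23·8 = 184 ≡ 1, so λ ≡ 27·8 ≡ 33.
  x = λ² - 13 - 13 = 1089 - 26 ≡ 26; y = λ·(13 - 26) - 42 ≡ 17. → (26, 17)

(26, 17)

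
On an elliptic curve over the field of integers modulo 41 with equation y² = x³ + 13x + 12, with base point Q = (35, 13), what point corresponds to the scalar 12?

(3, 18)

Repeated addition: build up to 12Q.
2Q: tangent at (35, 13): λ = (3·35² + 13)/(2·13) ≡ 39/26. 26⁻¹ ≡ 30 (mod 41), so λ ≡ 39·30 ≡ 22.
  x = λ² - 35 - 35 = 484 - 70 ≡ 4; y = λ·(35 - 4) - 13 ≡ 13. → (4, 13)
3Q: (4, 13) + (35, 13). λ = (13 - 13)/(35 - 4) ≡ 0/31 mod 41. 31⁻¹ ≡ 4 (mod 41), so λ ≡ 0.
  x = λ² - 4 - 35 = 0 - 39 ≡ 2; y = λ·(4 - 2) - 13 ≡ 28. → (2, 28)
4Q: (2, 28) + (35, 13). λ = (13 - 28)/(35 - 2) ≡ 26/33 mod 41. 33⁻¹ ≡ 5 (mod 41), so λ ≡ 7.
  x = λ² - 2 - 35 = 49 - 37 ≡ 12; y = λ·(2 - 12) - 28 ≡ 25. → (12, 25)
5Q: (12, 25) + (35, 13). λ = (13 - 25)/(35 - 12) ≡ 29/23 mod 41. 23⁻¹ ≡ 25 (mod 41), so λ ≡ 28.
  x = λ² - 12 - 35 = 784 - 47 ≡ 40; y = λ·(12 - 40) - 25 ≡ 11. → (40, 11)
6Q: (40, 11) + (35, 13). λ = (13 - 11)/(35 - 40) ≡ 2/36 mod 41. 36⁻¹ ≡ 8 (mod 41), so λ ≡ 16.
  x = λ² - 40 - 35 = 256 - 75 ≡ 17; y = λ·(40 - 17) - 11 ≡ 29. → (17, 29)
7Q: (17, 29) + (35, 13). λ = (13 - 29)/(35 - 17) ≡ 25/18 mod 41. 18⁻¹ ≡ 16 (mod 41), so λ ≡ 31.
  x = λ² - 17 - 35 = 961 - 52 ≡ 7; y = λ·(17 - 7) - 29 ≡ 35. → (7, 35)
8Q: (7, 35) + (35, 13). λ = (13 - 35)/(35 - 7) ≡ 19/28 mod 41. 28⁻¹ ≡ 22 (mod 41), so λ ≡ 8.
  x = λ² - 7 - 35 = 64 - 42 ≡ 22; y = λ·(7 - 22) - 35 ≡ 9. → (22, 9)
9Q: (22, 9) + (35, 13). λ = (13 - 9)/(35 - 22) ≡ 4/13 mod 41. 13⁻¹ ≡ 19 (mod 41), so λ ≡ 35.
  x = λ² - 22 - 35 = 1225 - 57 ≡ 20; y = λ·(22 - 20) - 9 ≡ 20. → (20, 20)
10Q: (20, 20) + (35, 13). λ = (13 - 20)/(35 - 20) ≡ 34/15 mod 41. 15⁻¹ ≡ 11 (mod 41) since 15·11 = 165 ≡ 1, so λ ≡ 5.
  x = λ² - 20 - 35 = 25 - 55 ≡ 11; y = λ·(20 - 11) - 20 ≡ 25. → (11, 25)
11Q: (11, 25) + (35, 13). λ = (13 - 25)/(35 - 11) ≡ 29/24 mod 41. 24⁻¹ ≡ 12 (mod 41), so λ ≡ 20.
  x = λ² - 11 - 35 = 400 - 46 ≡ 26; y = λ·(11 - 26) - 25 ≡ 3. → (26, 3)
12Q: (26, 3) + (35, 13). λ = (13 - 3)/(35 - 26) ≡ 10/9 mod 41. 9⁻¹ ≡ 32 (mod 41) since 9·32 = 288 ≡ 1, so λ ≡ 33.
  x = λ² - 26 - 35 = 1089 - 61 ≡ 3; y = λ·(26 - 3) - 3 ≡ 18. → (3, 18)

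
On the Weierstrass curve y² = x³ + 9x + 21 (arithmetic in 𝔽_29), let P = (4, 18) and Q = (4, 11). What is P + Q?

The two points share x = 4 and their y-coordinates satisfy 18 + 11 ≡ 0 (mod 29), so they are inverses. Their sum is O.

O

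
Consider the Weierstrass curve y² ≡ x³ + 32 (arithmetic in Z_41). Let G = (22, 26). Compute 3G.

(31, 37)

Repeated addition: build up to 3G.
2G: tangent at (22, 26): λ = (3·22² + 0)/(2·26) ≡ 17/11. 11⁻¹ ≡ 15 (mod 41), so λ ≡ 17·15 ≡ 9.
  x = λ² - 22 - 22 = 81 - 44 ≡ 37; y = λ·(22 - 37) - 26 ≡ 3. → (37, 3)
3G: (37, 3) + (22, 26). λ = (26 - 3)/(22 - 37) ≡ 23/26 mod 41. 26⁻¹ ≡ 30 (mod 41), so λ ≡ 34.
  x = λ² - 37 - 22 = 1156 - 59 ≡ 31; y = λ·(37 - 31) - 3 ≡ 37. → (31, 37)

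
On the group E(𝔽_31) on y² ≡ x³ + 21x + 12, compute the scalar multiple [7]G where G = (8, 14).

(24, 24)

Double-and-add on 7 = (111)₂. Start with G = (8, 14) for the leading 1-bit.
double: tangent at (8, 14): λ = (3·8² + 21)/(2·14) ≡ 27/28. 28⁻¹ ≡ 10 (mod 31), so λ ≡ 27·10 ≡ 22.
  x = λ² - 8 - 8 = 484 - 16 ≡ 3; y = λ·(8 - 3) - 14 ≡ 3. → (3, 3)
add G: (3, 3) + (8, 14). λ = (14 - 3)/(8 - 3) ≡ 11/5 mod 31. 5⁻¹ ≡ 25 (mod 31), so λ ≡ 27.
  x = λ² - 3 - 8 = 729 - 11 ≡ 5; y = λ·(3 - 5) - 3 ≡ 5. → (5, 5)
double: tangent at (5, 5): λ = (3·5² + 21)/(2·5) ≡ 3/10. 10⁻¹ ≡ 28 (mod 31), so λ ≡ 3·28 ≡ 22.
  x = λ² - 5 - 5 = 484 - 10 ≡ 9; y = λ·(5 - 9) - 5 ≡ 0. → (9, 0)
add G: (9, 0) + (8, 14). λ = (14 - 0)/(8 - 9) ≡ 14/30 mod 31. 30⁻¹ ≡ 30 (mod 31), so λ ≡ 17.
  x = λ² - 9 - 8 = 289 - 17 ≡ 24; y = λ·(9 - 24) - 0 ≡ 24. → (24, 24)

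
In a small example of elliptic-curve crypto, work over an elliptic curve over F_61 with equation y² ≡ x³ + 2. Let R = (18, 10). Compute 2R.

(47, 8)

tangent at (18, 10): λ = (3·18² + 0)/(2·10) ≡ 57/20. 20⁻¹ ≡ 58 (mod 61), so λ ≡ 57·58 ≡ 12.
  x = λ² - 18 - 18 = 144 - 36 ≡ 47; y = λ·(18 - 47) - 10 ≡ 8. → (47, 8)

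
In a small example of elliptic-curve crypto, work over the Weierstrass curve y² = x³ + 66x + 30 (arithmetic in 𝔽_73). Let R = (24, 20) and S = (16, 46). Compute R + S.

(24, 20) + (16, 46). λ = (46 - 20)/(16 - 24) ≡ 26/65 mod 73. 65⁻¹ ≡ 9 (mod 73) since 65·9 = 585 ≡ 1, so λ ≡ 15.
  x = λ² - 24 - 16 = 225 - 40 ≡ 39; y = λ·(24 - 39) - 20 ≡ 47. → (39, 47)

(39, 47)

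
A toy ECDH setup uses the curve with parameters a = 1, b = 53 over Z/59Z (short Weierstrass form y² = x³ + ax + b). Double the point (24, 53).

tangent at (24, 53): λ = (3·24² + 1)/(2·53) ≡ 18/47. 47⁻¹ ≡ 54 (mod 59), so λ ≡ 18·54 ≡ 28.
  x = λ² - 24 - 24 = 784 - 48 ≡ 28; y = λ·(24 - 28) - 53 ≡ 12. → (28, 12)

(28, 12)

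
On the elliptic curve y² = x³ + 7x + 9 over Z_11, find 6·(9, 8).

(5, 2)

Write G = (9, 8).
Repeated addition: build up to 6G.
2G: tangent at (9, 8): λ = (3·9² + 7)/(2·8) ≡ 8/5. 5⁻¹ ≡ 9 (mod 11) since 5·9 = 45 ≡ 1, so λ ≡ 8·9 ≡ 6.
  x = λ² - 9 - 9 = 36 - 18 ≡ 7; y = λ·(9 - 7) - 8 ≡ 4. → (7, 4)
3G: (7, 4) + (9, 8). λ = (8 - 4)/(9 - 7) ≡ 4/2 mod 11. 2⁻¹ ≡ 6 (mod 11), so λ ≡ 2.
  x = λ² - 7 - 9 = 4 - 16 ≡ 10; y = λ·(7 - 10) - 4 ≡ 1. → (10, 1)
4G: (10, 1) + (9, 8). λ = (8 - 1)/(9 - 10) ≡ 7/10 mod 11. 10⁻¹ ≡ 10 (mod 11) since 10·10 = 100 ≡ 1, so λ ≡ 4.
  x = λ² - 10 - 9 = 16 - 19 ≡ 8; y = λ·(10 - 8) - 1 ≡ 7. → (8, 7)
5G: (8, 7) + (9, 8). λ = (8 - 7)/(9 - 8) ≡ 1/1 mod 11. 1⁻¹ ≡ 1 (mod 11) since 1·1 = 1 ≡ 1, so λ ≡ 1.
  x = λ² - 8 - 9 = 1 - 17 ≡ 6; y = λ·(8 - 6) - 7 ≡ 6. → (6, 6)
6G: (6, 6) + (9, 8). λ = (8 - 6)/(9 - 6) ≡ 2/3 mod 11. 3⁻¹ ≡ 4 (mod 11), so λ ≡ 8.
  x = λ² - 6 - 9 = 64 - 15 ≡ 5; y = λ·(6 - 5) - 6 ≡ 2. → (5, 2)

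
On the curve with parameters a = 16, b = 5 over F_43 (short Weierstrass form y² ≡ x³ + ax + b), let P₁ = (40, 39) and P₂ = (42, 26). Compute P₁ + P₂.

(40, 39) + (42, 26). λ = (26 - 39)/(42 - 40) ≡ 30/2 mod 43. 2⁻¹ ≡ 22 (mod 43), so λ ≡ 15.
  x = λ² - 40 - 42 = 225 - 82 ≡ 14; y = λ·(40 - 14) - 39 ≡ 7. → (14, 7)

(14, 7)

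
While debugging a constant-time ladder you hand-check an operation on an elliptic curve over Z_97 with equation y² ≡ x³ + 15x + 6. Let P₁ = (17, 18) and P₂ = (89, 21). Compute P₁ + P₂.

(17, 18) + (89, 21). λ = (21 - 18)/(89 - 17) ≡ 3/72 mod 97. 72⁻¹ ≡ 31 (mod 97) since 72·31 = 2232 ≡ 1, so λ ≡ 93.
  x = λ² - 17 - 89 = 8649 - 106 ≡ 7; y = λ·(17 - 7) - 18 ≡ 39. → (7, 39)

(7, 39)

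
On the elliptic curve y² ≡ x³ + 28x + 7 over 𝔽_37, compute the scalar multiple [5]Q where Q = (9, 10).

(9, 27)

Repeated addition: build up to 5Q.
2Q: tangent at (9, 10): λ = (3·9² + 28)/(2·10) ≡ 12/20. 20⁻¹ ≡ 13 (mod 37), so λ ≡ 12·13 ≡ 8.
  x = λ² - 9 - 9 = 64 - 18 ≡ 9; y = λ·(9 - 9) - 10 ≡ 27. → (9, 27)
3Q: (9, 27) + (9, 10): same x and y₁ ≡ -y₂, so the sum is the point at infinity.
4Q: the point at infinity + (9, 10) = (9, 10) (identity).
5Q: tangent at (9, 10): λ = (3·9² + 28)/(2·10) ≡ 12/20. 20⁻¹ ≡ 13 (mod 37) since 20·13 = 260 ≡ 1, so λ ≡ 12·13 ≡ 8.
  x = λ² - 9 - 9 = 64 - 18 ≡ 9; y = λ·(9 - 9) - 10 ≡ 27. → (9, 27)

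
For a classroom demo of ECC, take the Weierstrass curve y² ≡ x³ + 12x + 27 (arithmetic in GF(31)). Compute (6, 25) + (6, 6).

The two points share x = 6 and their y-coordinates satisfy 25 + 6 ≡ 0 (mod 31), so they are inverses. Their sum is O.

O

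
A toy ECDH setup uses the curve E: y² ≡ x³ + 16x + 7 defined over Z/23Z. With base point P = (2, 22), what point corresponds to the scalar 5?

Repeated addition: build up to 5P.
2P: tangent at (2, 22): λ = (3·2² + 16)/(2·22) ≡ 5/21. 21⁻¹ ≡ 11 (mod 23) since 21·11 = 231 ≡ 1, so λ ≡ 5·11 ≡ 9.
  x = λ² - 2 - 2 = 81 - 4 ≡ 8; y = λ·(2 - 8) - 22 ≡ 16. → (8, 16)
3P: (8, 16) + (2, 22). λ = (22 - 16)/(2 - 8) ≡ 6/17 mod 23. 17⁻¹ ≡ 19 (mod 23), so λ ≡ 22.
  x = λ² - 8 - 2 = 484 - 10 ≡ 14; y = λ·(8 - 14) - 16 ≡ 13. → (14, 13)
4P: (14, 13) + (2, 22). λ = (22 - 13)/(2 - 14) ≡ 9/11 mod 23. 11⁻¹ ≡ 21 (mod 23), so λ ≡ 5.
  x = λ² - 14 - 2 = 25 - 16 ≡ 9; y = λ·(14 - 9) - 13 ≡ 12. → (9, 12)
5P: (9, 12) + (2, 22). λ = (22 - 12)/(2 - 9) ≡ 10/16 mod 23. 16⁻¹ ≡ 13 (mod 23), so λ ≡ 15.
  x = λ² - 9 - 2 = 225 - 11 ≡ 7; y = λ·(9 - 7) - 12 ≡ 18. → (7, 18)

(7, 18)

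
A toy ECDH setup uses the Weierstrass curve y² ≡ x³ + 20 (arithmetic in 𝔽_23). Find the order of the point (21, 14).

12

2P: tangent at (21, 14): λ = (3·21² + 0)/(2·14) ≡ 12/5. 5⁻¹ ≡ 14 (mod 23), so λ ≡ 12·14 ≡ 7.
  x = λ² - 21 - 21 = 49 - 42 ≡ 7; y = λ·(21 - 7) - 14 ≡ 15. → (7, 15)
3P: (7, 15) + (21, 14). λ = (14 - 15)/(21 - 7) ≡ 22/14 mod 23. 14⁻¹ ≡ 5 (mod 23), so λ ≡ 18.
  x = λ² - 7 - 21 = 324 - 28 ≡ 20; y = λ·(7 - 20) - 15 ≡ 4. → (20, 4)
4P: (20, 4) + (21, 14). λ = (14 - 4)/(21 - 20) ≡ 10/1 mod 23. 1⁻¹ ≡ 1 (mod 23), so λ ≡ 10.
  x = λ² - 20 - 21 = 100 - 41 ≡ 13; y = λ·(20 - 13) - 4 ≡ 20. → (13, 20)
5P: (13, 20) + (21, 14). λ = (14 - 20)/(21 - 13) ≡ 17/8 mod 23. 8⁻¹ ≡ 3 (mod 23) since 8·3 = 24 ≡ 1, so λ ≡ 5.
  x = λ² - 13 - 21 = 25 - 34 ≡ 14; y = λ·(13 - 14) - 20 ≡ 21. → (14, 21)
6P: (14, 21) + (21, 14). λ = (14 - 21)/(21 - 14) ≡ 16/7 mod 23. 7⁻¹ ≡ 10 (mod 23), so λ ≡ 22.
  x = λ² - 14 - 21 = 484 - 35 ≡ 12; y = λ·(14 - 12) - 21 ≡ 0. → (12, 0)
7P: (12, 0) + (21, 14). λ = (14 - 0)/(21 - 12) ≡ 14/9 mod 23. 9⁻¹ ≡ 18 (mod 23), so λ ≡ 22.
  x = λ² - 12 - 21 = 484 - 33 ≡ 14; y = λ·(12 - 14) - 0 ≡ 2. → (14, 2)
8P: (14, 2) + (21, 14). λ = (14 - 2)/(21 - 14) ≡ 12/7 mod 23. 7⁻¹ ≡ 10 (mod 23) since 7·10 = 70 ≡ 1, so λ ≡ 5.
  x = λ² - 14 - 21 = 25 - 35 ≡ 13; y = λ·(14 - 13) - 2 ≡ 3. → (13, 3)
9P: (13, 3) + (21, 14). λ = (14 - 3)/(21 - 13) ≡ 11/8 mod 23. 8⁻¹ ≡ 3 (mod 23), so λ ≡ 10.
  x = λ² - 13 - 21 = 100 - 34 ≡ 20; y = λ·(13 - 20) - 3 ≡ 19. → (20, 19)
10P: (20, 19) + (21, 14). λ = (14 - 19)/(21 - 20) ≡ 18/1 mod 23. 1⁻¹ ≡ 1 (mod 23) since 1·1 = 1 ≡ 1, so λ ≡ 18.
  x = λ² - 20 - 21 = 324 - 41 ≡ 7; y = λ·(20 - 7) - 19 ≡ 8. → (7, 8)
11P: (7, 8) + (21, 14). λ = (14 - 8)/(21 - 7) ≡ 6/14 mod 23. 14⁻¹ ≡ 5 (mod 23) since 14·5 = 70 ≡ 1, so λ ≡ 7.
  x = λ² - 7 - 21 = 49 - 28 ≡ 21; y = λ·(7 - 21) - 8 ≡ 9. → (21, 9)
12P: (21, 9) + (21, 14): same x and y₁ ≡ -y₂, so the sum is ∞.
12P = ∞, so the order is 12.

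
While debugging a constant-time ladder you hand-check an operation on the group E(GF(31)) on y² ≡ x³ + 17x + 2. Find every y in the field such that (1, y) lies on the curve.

12, 19

x³ + 17x + 2 = 20 ≡ 20 (mod 31).
Square roots of 20 mod 31: 12 and 19 (since 12² = 144 ≡ 20).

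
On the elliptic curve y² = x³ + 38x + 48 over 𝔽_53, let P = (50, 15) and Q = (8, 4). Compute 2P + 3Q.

First 2P:
Repeated addition: build up to 2P.
2P: tangent at (50, 15): λ = (3·50² + 38)/(2·15) ≡ 12/30. 30⁻¹ ≡ 23 (mod 53), so λ ≡ 12·23 ≡ 11.
  x = λ² - 50 - 50 = 121 - 100 ≡ 21; y = λ·(50 - 21) - 15 ≡ 39. → (21, 39)
2P = (21, 39).
Next 3Q:
Repeated addition: build up to 3Q.
2Q: tangent at (8, 4): λ = (3·8² + 38)/(2·4) ≡ 18/8. 8⁻¹ ≡ 20 (mod 53), so λ ≡ 18·20 ≡ 42.
  x = λ² - 8 - 8 = 1764 - 16 ≡ 52; y = λ·(8 - 52) - 4 ≡ 3. → (52, 3)
3Q: (52, 3) + (8, 4). λ = (4 - 3)/(8 - 52) ≡ 1/9 mod 53. 9⁻¹ ≡ 6 (mod 53) since 9·6 = 54 ≡ 1, so λ ≡ 6.
  x = λ² - 52 - 8 = 36 - 60 ≡ 29; y = λ·(52 - 29) - 3 ≡ 29. → (29, 29)
3Q = (29, 29).
Finally 2P + 3Q:
(21, 39) + (29, 29). λ = (29 - 39)/(29 - 21) ≡ 43/8 mod 53. 8⁻¹ ≡ 20 (mod 53) since 8·20 = 160 ≡ 1, so λ ≡ 12.
  x = λ² - 21 - 29 = 144 - 50 ≡ 41; y = λ·(21 - 41) - 39 ≡ 39. → (41, 39)

(41, 39)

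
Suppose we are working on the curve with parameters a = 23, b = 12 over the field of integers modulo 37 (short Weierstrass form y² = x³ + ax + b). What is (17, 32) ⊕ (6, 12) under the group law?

(17, 5)

(17, 32) + (6, 12). λ = (12 - 32)/(6 - 17) ≡ 17/26 mod 37. 26⁻¹ ≡ 10 (mod 37), so λ ≡ 22.
  x = λ² - 17 - 6 = 484 - 23 ≡ 17; y = λ·(17 - 17) - 32 ≡ 5. → (17, 5)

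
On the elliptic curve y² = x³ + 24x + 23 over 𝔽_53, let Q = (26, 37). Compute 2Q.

tangent at (26, 37): λ = (3·26² + 24)/(2·37) ≡ 38/21. 21⁻¹ ≡ 48 (mod 53), so λ ≡ 38·48 ≡ 22.
  x = λ² - 26 - 26 = 484 - 52 ≡ 8; y = λ·(26 - 8) - 37 ≡ 41. → (8, 41)

(8, 41)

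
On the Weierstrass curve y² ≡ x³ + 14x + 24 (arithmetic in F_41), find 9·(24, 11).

(8, 22)

Write G = (24, 11).
Double-and-add on 9 = (1001)₂. Start with G = (24, 11) for the leading 1-bit.
double: tangent at (24, 11): λ = (3·24² + 14)/(2·11) ≡ 20/22. 22⁻¹ ≡ 28 (mod 41), so λ ≡ 20·28 ≡ 27.
  x = λ² - 24 - 24 = 729 - 48 ≡ 25; y = λ·(24 - 25) - 11 ≡ 3. → (25, 3)
double: tangent at (25, 3): λ = (3·25² + 14)/(2·3) ≡ 3/6. 6⁻¹ ≡ 7 (mod 41), so λ ≡ 3·7 ≡ 21.
  x = λ² - 25 - 25 = 441 - 50 ≡ 22; y = λ·(25 - 22) - 3 ≡ 19. → (22, 19)
double: tangent at (22, 19): λ = (3·22² + 14)/(2·19) ≡ 31/38. 38⁻¹ ≡ 27 (mod 41) since 38·27 = 1026 ≡ 1, so λ ≡ 31·27 ≡ 17.
  x = λ² - 22 - 22 = 289 - 44 ≡ 40; y = λ·(22 - 40) - 19 ≡ 3. → (40, 3)
add G: (40, 3) + (24, 11). λ = (11 - 3)/(24 - 40) ≡ 8/25 mod 41. 25⁻¹ ≡ 23 (mod 41), so λ ≡ 20.
  x = λ² - 40 - 24 = 400 - 64 ≡ 8; y = λ·(40 - 8) - 3 ≡ 22. → (8, 22)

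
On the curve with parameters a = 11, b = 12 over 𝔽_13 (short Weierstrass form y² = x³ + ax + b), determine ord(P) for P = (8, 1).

2P: tangent at (8, 1): λ = (3·8² + 11)/(2·1) ≡ 8/2. 2⁻¹ ≡ 7 (mod 13) since 2·7 = 14 ≡ 1, so λ ≡ 8·7 ≡ 4.
  x = λ² - 8 - 8 = 16 - 16 ≡ 0; y = λ·(8 - 0) - 1 ≡ 5. → (0, 5)
3P: (0, 5) + (8, 1). λ = (1 - 5)/(8 - 0) ≡ 9/8 mod 13. 8⁻¹ ≡ 5 (mod 13) since 8·5 = 40 ≡ 1, so λ ≡ 6.
  x = λ² - 0 - 8 = 36 - 8 ≡ 2; y = λ·(0 - 2) - 5 ≡ 9. → (2, 9)
4P: (2, 9) + (8, 1). λ = (1 - 9)/(8 - 2) ≡ 5/6 mod 13. 6⁻¹ ≡ 11 (mod 13) since 6·11 = 66 ≡ 1, so λ ≡ 3.
  x = λ² - 2 - 8 = 9 - 10 ≡ 12; y = λ·(2 - 12) - 9 ≡ 0. → (12, 0)
5P: (12, 0) + (8, 1). λ = (1 - 0)/(8 - 12) ≡ 1/9 mod 13. 9⁻¹ ≡ 3 (mod 13), so λ ≡ 3.
  x = λ² - 12 - 8 = 9 - 20 ≡ 2; y = λ·(12 - 2) - 0 ≡ 4. → (2, 4)
6P: (2, 4) + (8, 1). λ = (1 - 4)/(8 - 2) ≡ 10/6 mod 13. 6⁻¹ ≡ 11 (mod 13) since 6·11 = 66 ≡ 1, so λ ≡ 6.
  x = λ² - 2 - 8 = 36 - 10 ≡ 0; y = λ·(2 - 0) - 4 ≡ 8. → (0, 8)
7P: (0, 8) + (8, 1). λ = (1 - 8)/(8 - 0) ≡ 6/8 mod 13. 8⁻¹ ≡ 5 (mod 13), so λ ≡ 4.
  x = λ² - 0 - 8 = 16 - 8 ≡ 8; y = λ·(0 - 8) - 8 ≡ 12. → (8, 12)
8P: (8, 12) + (8, 1): same x and y₁ ≡ -y₂, so the sum is ∞.
8P = ∞, so the order is 8.

8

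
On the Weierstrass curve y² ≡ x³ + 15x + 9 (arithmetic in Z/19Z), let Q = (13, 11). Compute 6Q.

O

Double-and-add on 6 = (110)₂. Start with Q = (13, 11) for the leading 1-bit.
double: tangent at (13, 11): λ = (3·13² + 15)/(2·11) ≡ 9/3. 3⁻¹ ≡ 13 (mod 19), so λ ≡ 9·13 ≡ 3.
  x = λ² - 13 - 13 = 9 - 26 ≡ 2; y = λ·(13 - 2) - 11 ≡ 3. → (2, 3)
add Q: (2, 3) + (13, 11). λ = (11 - 3)/(13 - 2) ≡ 8/11 mod 19. 11⁻¹ ≡ 7 (mod 19), so λ ≡ 18.
  x = λ² - 2 - 13 = 324 - 15 ≡ 5; y = λ·(2 - 5) - 3 ≡ 0. → (5, 0)
double: (5, 0) + (5, 0): same x and y₁ ≡ -y₂, so the sum is O.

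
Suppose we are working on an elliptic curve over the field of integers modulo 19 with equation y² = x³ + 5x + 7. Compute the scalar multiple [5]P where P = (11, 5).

(5, 9)

Double-and-add on 5 = (101)₂. Start with P = (11, 5) for the leading 1-bit.
double: tangent at (11, 5): λ = (3·11² + 5)/(2·5) ≡ 7/10. 10⁻¹ ≡ 2 (mod 19), so λ ≡ 7·2 ≡ 14.
  x = λ² - 11 - 11 = 196 - 22 ≡ 3; y = λ·(11 - 3) - 5 ≡ 12. → (3, 12)
double: tangent at (3, 12): λ = (3·3² + 5)/(2·12) ≡ 13/5. 5⁻¹ ≡ 4 (mod 19) since 5·4 = 20 ≡ 1, so λ ≡ 13·4 ≡ 14.
  x = λ² - 3 - 3 = 196 - 6 ≡ 0; y = λ·(3 - 0) - 12 ≡ 11. → (0, 11)
add P: (0, 11) + (11, 5). λ = (5 - 11)/(11 - 0) ≡ 13/11 mod 19. 11⁻¹ ≡ 7 (mod 19) since 11·7 = 77 ≡ 1, so λ ≡ 15.
  x = λ² - 0 - 11 = 225 - 11 ≡ 5; y = λ·(0 - 5) - 11 ≡ 9. → (5, 9)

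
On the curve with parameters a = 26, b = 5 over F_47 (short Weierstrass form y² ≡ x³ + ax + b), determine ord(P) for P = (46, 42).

2P: tangent at (46, 42): λ = (3·46² + 26)/(2·42) ≡ 29/37. 37⁻¹ ≡ 14 (mod 47) since 37·14 = 518 ≡ 1, so λ ≡ 29·14 ≡ 30.
  x = λ² - 46 - 46 = 900 - 92 ≡ 9; y = λ·(46 - 9) - 42 ≡ 34. → (9, 34)
3P: (9, 34) + (46, 42). λ = (42 - 34)/(46 - 9) ≡ 8/37 mod 47. 37⁻¹ ≡ 14 (mod 47), so λ ≡ 18.
  x = λ² - 9 - 46 = 324 - 55 ≡ 34; y = λ·(9 - 34) - 34 ≡ 33. → (34, 33)
4P: (34, 33) + (46, 42). λ = (42 - 33)/(46 - 34) ≡ 9/12 mod 47. 12⁻¹ ≡ 4 (mod 47), so λ ≡ 36.
  x = λ² - 34 - 46 = 1296 - 80 ≡ 41; y = λ·(34 - 41) - 33 ≡ 44. → (41, 44)
5P: (41, 44) + (46, 42). λ = (42 - 44)/(46 - 41) ≡ 45/5 mod 47. 5⁻¹ ≡ 19 (mod 47), so λ ≡ 9.
  x = λ² - 41 - 46 = 81 - 87 ≡ 41; y = λ·(41 - 41) - 44 ≡ 3. → (41, 3)
6P: (41, 3) + (46, 42). λ = (42 - 3)/(46 - 41) ≡ 39/5 mod 47. 5⁻¹ ≡ 19 (mod 47), so λ ≡ 36.
  x = λ² - 41 - 46 = 1296 - 87 ≡ 34; y = λ·(41 - 34) - 3 ≡ 14. → (34, 14)
7P: (34, 14) + (46, 42). λ = (42 - 14)/(46 - 34) ≡ 28/12 mod 47. 12⁻¹ ≡ 4 (mod 47) since 12·4 = 48 ≡ 1, so λ ≡ 18.
  x = λ² - 34 - 46 = 324 - 80 ≡ 9; y = λ·(34 - 9) - 14 ≡ 13. → (9, 13)
8P: (9, 13) + (46, 42). λ = (42 - 13)/(46 - 9) ≡ 29/37 mod 47. 37⁻¹ ≡ 14 (mod 47) since 37·14 = 518 ≡ 1, so λ ≡ 30.
  x = λ² - 9 - 46 = 900 - 55 ≡ 46; y = λ·(9 - 46) - 13 ≡ 5. → (46, 5)
9P: (46, 5) + (46, 42): same x and y₁ ≡ -y₂, so the sum is 𝒪.
9P = 𝒪, so the order is 9.

9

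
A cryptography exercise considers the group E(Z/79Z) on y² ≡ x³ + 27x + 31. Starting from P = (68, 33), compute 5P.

Double-and-add on 5 = (101)₂. Start with P = (68, 33) for the leading 1-bit.
double: tangent at (68, 33): λ = (3·68² + 27)/(2·33) ≡ 74/66. 66⁻¹ ≡ 6 (mod 79), so λ ≡ 74·6 ≡ 49.
  x = λ² - 68 - 68 = 2401 - 136 ≡ 53; y = λ·(68 - 53) - 33 ≡ 70. → (53, 70)
double: tangent at (53, 70): λ = (3·53² + 27)/(2·70) ≡ 1/61. 61⁻¹ ≡ 57 (mod 79), so λ ≡ 1·57 ≡ 57.
  x = λ² - 53 - 53 = 3249 - 106 ≡ 62; y = λ·(53 - 62) - 70 ≡ 49. → (62, 49)
add P: (62, 49) + (68, 33). λ = (33 - 49)/(68 - 62) ≡ 63/6 mod 79. 6⁻¹ ≡ 66 (mod 79), so λ ≡ 50.
  x = λ² - 62 - 68 = 2500 - 130 ≡ 0; y = λ·(62 - 0) - 49 ≡ 49. → (0, 49)

(0, 49)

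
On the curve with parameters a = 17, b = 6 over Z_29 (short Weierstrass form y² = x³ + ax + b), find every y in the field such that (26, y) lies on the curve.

x³ + 17x + 6 = 18024 ≡ 15 (mod 29).
15 is a non-residue mod 29; no y exists.

none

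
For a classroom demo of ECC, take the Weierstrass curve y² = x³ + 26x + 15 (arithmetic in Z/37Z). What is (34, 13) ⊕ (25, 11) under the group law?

(5, 14)

(34, 13) + (25, 11). λ = (11 - 13)/(25 - 34) ≡ 35/28 mod 37. 28⁻¹ ≡ 4 (mod 37), so λ ≡ 29.
  x = λ² - 34 - 25 = 841 - 59 ≡ 5; y = λ·(34 - 5) - 13 ≡ 14. → (5, 14)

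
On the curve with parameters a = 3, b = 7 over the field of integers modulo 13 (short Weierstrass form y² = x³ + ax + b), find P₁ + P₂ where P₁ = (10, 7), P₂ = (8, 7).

(10, 7) + (8, 7). λ = (7 - 7)/(8 - 10) ≡ 0/11 mod 13. 11⁻¹ ≡ 6 (mod 13) since 11·6 = 66 ≡ 1, so λ ≡ 0.
  x = λ² - 10 - 8 = 0 - 18 ≡ 8; y = λ·(10 - 8) - 7 ≡ 6. → (8, 6)

(8, 6)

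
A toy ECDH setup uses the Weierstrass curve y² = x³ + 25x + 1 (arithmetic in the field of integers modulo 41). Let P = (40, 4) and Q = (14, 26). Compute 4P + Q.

First 4P:
Repeated addition: build up to 4P.
2P: tangent at (40, 4): λ = (3·40² + 25)/(2·4) ≡ 28/8. 8⁻¹ ≡ 36 (mod 41), so λ ≡ 28·36 ≡ 24.
  x = λ² - 40 - 40 = 576 - 80 ≡ 4; y = λ·(40 - 4) - 4 ≡ 40. → (4, 40)
3P: (4, 40) + (40, 4). λ = (4 - 40)/(40 - 4) ≡ 5/36 mod 41. 36⁻¹ ≡ 8 (mod 41), so λ ≡ 40.
  x = λ² - 4 - 40 = 1600 - 44 ≡ 39; y = λ·(4 - 39) - 40 ≡ 36. → (39, 36)
4P: (39, 36) + (40, 4). λ = (4 - 36)/(40 - 39) ≡ 9/1 mod 41. 1⁻¹ ≡ 1 (mod 41) since 1·1 = 1 ≡ 1, so λ ≡ 9.
  x = λ² - 39 - 40 = 81 - 79 ≡ 2; y = λ·(39 - 2) - 36 ≡ 10. → (2, 10)
4P = (2, 10).
Finally 4P + Q:
(2, 10) + (14, 26). λ = (26 - 10)/(14 - 2) ≡ 16/12 mod 41. 12⁻¹ ≡ 24 (mod 41) since 12·24 = 288 ≡ 1, so λ ≡ 15.
  x = λ² - 2 - 14 = 225 - 16 ≡ 4; y = λ·(2 - 4) - 10 ≡ 1. → (4, 1)

(4, 1)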